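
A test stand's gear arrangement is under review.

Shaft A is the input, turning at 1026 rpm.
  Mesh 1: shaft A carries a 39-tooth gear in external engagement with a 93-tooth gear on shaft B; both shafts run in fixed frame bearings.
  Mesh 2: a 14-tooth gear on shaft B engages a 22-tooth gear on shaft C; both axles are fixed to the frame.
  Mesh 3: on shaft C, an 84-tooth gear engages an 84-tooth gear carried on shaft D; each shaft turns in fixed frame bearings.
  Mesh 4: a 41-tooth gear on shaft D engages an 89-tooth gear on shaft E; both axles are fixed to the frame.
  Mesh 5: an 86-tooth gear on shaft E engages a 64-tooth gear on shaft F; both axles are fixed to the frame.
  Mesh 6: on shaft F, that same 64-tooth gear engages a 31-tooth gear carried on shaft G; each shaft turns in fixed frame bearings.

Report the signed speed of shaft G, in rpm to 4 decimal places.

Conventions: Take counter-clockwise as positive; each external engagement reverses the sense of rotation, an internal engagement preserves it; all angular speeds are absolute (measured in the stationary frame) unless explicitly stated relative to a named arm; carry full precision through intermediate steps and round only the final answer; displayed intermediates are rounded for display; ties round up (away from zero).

topology: fixed-axis compound train — 6 meshes, A→G
mesh 1 [39T→93T]: ω = 1026.0000×39/93 = 430.2581 rpm, sense flips to −
mesh 2 [14T→22T]: ω = 430.2581×14/22 = 273.8006 rpm, sense flips to +
mesh 3 [84T→84T]: ω = 273.8006×84/84 = 273.8006 rpm, sense flips to −
mesh 4 [41T→89T]: ω = 273.8006×41/89 = 126.1329 rpm, sense flips to +
mesh 5 [86T→64T]: ω = 126.1329×86/64 = 169.4910 rpm, sense flips to −
mesh 6 [64T→31T]: ω = 169.4910×64/31 = 349.9170 rpm, sense flips to +
signed output speed = +349.9170 rpm

+349.9170 rpm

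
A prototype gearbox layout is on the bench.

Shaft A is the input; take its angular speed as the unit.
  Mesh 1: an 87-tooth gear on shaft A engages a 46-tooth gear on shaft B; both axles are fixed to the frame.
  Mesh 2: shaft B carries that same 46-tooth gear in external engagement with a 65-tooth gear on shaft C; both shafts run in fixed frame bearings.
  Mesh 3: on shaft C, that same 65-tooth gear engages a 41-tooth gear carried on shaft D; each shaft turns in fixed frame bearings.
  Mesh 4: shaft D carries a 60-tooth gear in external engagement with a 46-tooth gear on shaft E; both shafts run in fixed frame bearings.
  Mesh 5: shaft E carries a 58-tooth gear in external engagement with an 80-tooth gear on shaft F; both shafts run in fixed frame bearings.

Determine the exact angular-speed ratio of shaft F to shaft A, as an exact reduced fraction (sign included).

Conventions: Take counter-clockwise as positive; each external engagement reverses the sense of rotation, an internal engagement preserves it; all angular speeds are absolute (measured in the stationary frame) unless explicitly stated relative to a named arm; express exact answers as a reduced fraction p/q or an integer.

-7569/3772

class = fixed-axis compound train [5 meshes; 5 ratios multiply, 5 sense flips]
mesh 1 [87T→46T]: running ratio 87/46, sense −
mesh 2 [46T→65T]: running ratio 87/65, sense +
mesh 3 [65T→41T]: running ratio 87/41, sense −
mesh 4 [60T→46T]: running ratio 2610/943, sense +
mesh 5 [58T→80T]: running ratio 7569/3772, sense −
ω_out/ω_in = -7569/3772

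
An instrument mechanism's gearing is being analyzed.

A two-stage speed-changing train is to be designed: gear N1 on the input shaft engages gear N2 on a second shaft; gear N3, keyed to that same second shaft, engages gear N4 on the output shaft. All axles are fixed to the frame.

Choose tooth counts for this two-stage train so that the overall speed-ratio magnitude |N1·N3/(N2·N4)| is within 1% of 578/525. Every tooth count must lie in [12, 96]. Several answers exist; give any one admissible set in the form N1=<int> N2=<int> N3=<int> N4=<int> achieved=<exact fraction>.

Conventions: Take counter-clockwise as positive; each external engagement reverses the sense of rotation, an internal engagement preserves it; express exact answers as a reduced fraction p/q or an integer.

N1=17 N2=15 N3=34 N4=35 achieved=578/525

design class (target 578/525): fixed-axis compound train
target = 578/525 in lowest terms: an exact hit needs N1·N3 = k·578 and N2·N4 = k·525 for one integer k, every count in [12, 96]; additionally prefer no 1:1 stage (N1 ≠ N2, N3 ≠ N4)
k = 1: N1·N3 = 578 = 17·34, N2·N4 = 525 = 15·35
achieved = 17·34/(15·35) = 578/525; |achieved − target| = 0 ≤ 289/26250 ✓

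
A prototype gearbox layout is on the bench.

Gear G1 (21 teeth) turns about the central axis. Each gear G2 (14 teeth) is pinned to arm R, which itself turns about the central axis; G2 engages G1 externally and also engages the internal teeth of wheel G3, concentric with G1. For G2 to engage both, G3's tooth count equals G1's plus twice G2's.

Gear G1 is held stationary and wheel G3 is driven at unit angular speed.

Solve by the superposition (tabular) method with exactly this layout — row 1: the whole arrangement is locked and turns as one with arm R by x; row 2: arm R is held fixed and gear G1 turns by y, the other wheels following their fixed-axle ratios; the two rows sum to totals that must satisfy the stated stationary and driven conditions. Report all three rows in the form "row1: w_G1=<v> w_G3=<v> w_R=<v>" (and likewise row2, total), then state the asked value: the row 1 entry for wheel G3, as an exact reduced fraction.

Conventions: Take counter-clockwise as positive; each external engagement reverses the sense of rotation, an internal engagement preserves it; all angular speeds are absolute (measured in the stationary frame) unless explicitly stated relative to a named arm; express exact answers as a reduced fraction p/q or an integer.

row1: w_G1=7/10 w_G3=7/10 w_R=7/10
row2: w_G1=-7/10 w_G3=3/10 w_R=0
total: w_G1=0 w_G3=1 w_R=7/10
asked value: 7/10

recognized (axles ride arm R): planetary set, 21/14/49 teeth
superposition row 1 [locked train]: every member turns x
row 2 — arm fixed, fixed-axis ratios: sun y, ring −(21/49)·y, arm 0
boundary: total ω_sun = x + y = 0 and total ω_ring = x − (21/49)·y = 1  ⇒  y = -7/10, x = 7/10
row 2 ring = −(21/49)·(-7/10) = 3/10
totals (row 1 + row 2): sun 7/10 + (-7/10) = 0, ring 7/10 + 3/10 = 1, arm 7/10 + 0 = 7/10
asked cell (row1, ring) = 7/10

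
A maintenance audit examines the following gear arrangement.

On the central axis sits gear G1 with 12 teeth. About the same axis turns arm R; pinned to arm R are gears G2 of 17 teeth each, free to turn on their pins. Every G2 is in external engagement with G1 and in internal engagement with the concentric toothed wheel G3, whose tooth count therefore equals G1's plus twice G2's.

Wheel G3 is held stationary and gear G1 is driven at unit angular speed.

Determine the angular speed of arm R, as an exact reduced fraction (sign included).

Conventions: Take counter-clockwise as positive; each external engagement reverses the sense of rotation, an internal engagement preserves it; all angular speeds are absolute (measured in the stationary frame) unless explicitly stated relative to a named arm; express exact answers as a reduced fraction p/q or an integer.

recognized (axles ride arm R): planetary set, 12/17/46 teeth
ring teeth: 12 + 2·17 = 46
12(ω_sun−ω_arm) = −46(ω_ring−ω_arm),  ω_ring = 0, ω_sun = 1
12(1−ω_arm) = −46(0−ω_arm)  ⇒  58·ω_arm = 12  ⇒  ω_arm = 6/29
exact speed ratio = 6/29

6/29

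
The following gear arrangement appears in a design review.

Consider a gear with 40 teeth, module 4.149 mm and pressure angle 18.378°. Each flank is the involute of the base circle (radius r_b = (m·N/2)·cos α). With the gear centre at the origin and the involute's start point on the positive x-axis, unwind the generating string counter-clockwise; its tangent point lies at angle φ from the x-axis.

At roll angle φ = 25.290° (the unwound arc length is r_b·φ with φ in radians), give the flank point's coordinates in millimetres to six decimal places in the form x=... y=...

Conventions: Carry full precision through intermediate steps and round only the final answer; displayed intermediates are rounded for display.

x=86.049322 y=2.213659

recognized (one wheel, involute flank): single-mesh tooth geometry, m = 4.149, N = 40
pitch radius r_p = m·N/2 = 4.149·40/2 = 82.980000
base radius r_b = r_p·cos α = 82.980000·cos 18.378° = 78.747783
roll angle φ = 25.290° = 0.44139377 rad
x = r_b·(cos φ + φ·sin φ) = 86.049322
y = r_b·(sin φ − φ·cos φ) = 2.213659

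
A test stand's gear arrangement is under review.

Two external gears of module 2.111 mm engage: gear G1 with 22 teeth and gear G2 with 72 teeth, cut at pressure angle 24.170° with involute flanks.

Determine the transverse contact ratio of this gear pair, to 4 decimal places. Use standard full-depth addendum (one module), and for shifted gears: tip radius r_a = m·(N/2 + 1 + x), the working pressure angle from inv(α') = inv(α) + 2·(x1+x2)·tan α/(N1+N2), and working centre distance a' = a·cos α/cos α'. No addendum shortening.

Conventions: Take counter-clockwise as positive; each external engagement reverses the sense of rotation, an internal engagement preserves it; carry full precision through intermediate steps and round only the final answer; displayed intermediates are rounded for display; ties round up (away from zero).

1.5255

single-mesh involute tooth geometry (22T engaging 72T at module 2.111)
base radii: r_b1 = 21.185322, r_b2 = 69.333782
tip radii: r_a1 = 25.332000, r_a2 = 78.107000
no profile shift: α' = α, a' = a
action lengths: √(r_a1²−r_b1²) = 13.888569, √(r_a2²−r_b2²) = 35.965679
base pitch p_b = π·m·cos α = 6.050514
CR = (13.888569 + 35.965679 − 99.217000·sin 24.17000°)/6.050514 = 1.525541
contact ratio ≈ 1.5255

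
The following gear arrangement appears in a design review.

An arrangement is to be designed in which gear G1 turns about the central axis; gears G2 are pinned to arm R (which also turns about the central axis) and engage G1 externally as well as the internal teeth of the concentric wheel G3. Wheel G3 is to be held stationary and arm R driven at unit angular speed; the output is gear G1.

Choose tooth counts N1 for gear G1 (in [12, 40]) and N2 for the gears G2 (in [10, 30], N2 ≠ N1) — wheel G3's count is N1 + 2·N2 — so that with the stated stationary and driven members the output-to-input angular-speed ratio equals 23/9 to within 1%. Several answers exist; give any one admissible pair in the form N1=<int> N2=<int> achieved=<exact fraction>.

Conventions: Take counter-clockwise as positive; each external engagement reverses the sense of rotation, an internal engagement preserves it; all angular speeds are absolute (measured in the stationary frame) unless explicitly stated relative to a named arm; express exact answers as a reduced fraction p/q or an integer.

class = planetary set [ratio 23/9 wanted; Willis about the carrier]
Willis with ω_ring = 0: ω_sun/ω_arm = (N1+N3)/N1; set equal to 23/9  ⇒  N3/N1 = 23/9 − 1 = 14/9
N3 = N1 + 2·N2  ⇒  N2/N1 = (N3/N1 − 1)/2 = (14/9 − 1)/2 = 5/18
smallest multiple with N1 ≥ 12 and N2 ≥ 10: k = 2  ⇒  N1 = 2·18 = 36, N2 = 2·5 = 10 (N1 ≤ 40, N2 ≤ 30, N2 ≠ N1 ✓), N3 = 36 + 2·10 = 56
check: (N1+N3)/N1 with N1 = 36, N3 = 56 gives 23/9; |achieved − target| = 0 ≤ 23/900 ✓

N1=36 N2=10 achieved=23/9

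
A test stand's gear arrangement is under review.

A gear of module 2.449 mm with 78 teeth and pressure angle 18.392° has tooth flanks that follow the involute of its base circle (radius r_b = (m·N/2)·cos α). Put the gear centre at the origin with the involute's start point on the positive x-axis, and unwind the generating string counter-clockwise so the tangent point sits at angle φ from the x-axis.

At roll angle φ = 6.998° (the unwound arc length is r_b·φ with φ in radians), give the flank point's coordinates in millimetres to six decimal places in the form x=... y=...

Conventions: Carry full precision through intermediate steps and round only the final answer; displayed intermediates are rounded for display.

recognized (one wheel, involute flank): single-mesh tooth geometry, m = 2.449, N = 78
pitch radius r_p = m·N/2 = 2.449·78/2 = 95.511000
base radius r_b = r_p·cos α = 95.511000·cos 18.392° = 90.632305
roll angle φ = 6.998° = 0.12213814 rad
x = r_b·(cos φ + φ·sin φ) = 91.305800
y = r_b·(sin φ − φ·cos φ) = 0.054963

x=91.305800 y=0.054963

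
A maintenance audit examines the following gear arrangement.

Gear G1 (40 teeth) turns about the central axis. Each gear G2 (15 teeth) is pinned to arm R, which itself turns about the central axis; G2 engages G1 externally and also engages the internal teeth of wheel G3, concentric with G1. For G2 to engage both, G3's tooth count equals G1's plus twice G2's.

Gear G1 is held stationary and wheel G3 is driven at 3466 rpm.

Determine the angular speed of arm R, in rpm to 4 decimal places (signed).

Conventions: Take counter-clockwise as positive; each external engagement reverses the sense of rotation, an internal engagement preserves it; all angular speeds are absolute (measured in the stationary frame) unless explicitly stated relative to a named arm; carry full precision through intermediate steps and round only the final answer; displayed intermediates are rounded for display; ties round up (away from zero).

recognized (axles ride arm R): planetary set, 40/15/70 teeth
normalise by the input: solve with ω_ring = 1, then scale by 3466 rpm
ring teeth: 40 + 2·15 = 70
40(ω_sun−ω_arm) = −70(ω_ring−ω_arm),  ω_sun = 0, ω_ring = 1
40(0−ω_arm) = −70(1−ω_arm)  ⇒  110·ω_arm = 70  ⇒  ω_arm = 7/11
scale: ω_arm = 7/11 × 3466 rpm = +2205.6364 rpm

+2205.6364 rpm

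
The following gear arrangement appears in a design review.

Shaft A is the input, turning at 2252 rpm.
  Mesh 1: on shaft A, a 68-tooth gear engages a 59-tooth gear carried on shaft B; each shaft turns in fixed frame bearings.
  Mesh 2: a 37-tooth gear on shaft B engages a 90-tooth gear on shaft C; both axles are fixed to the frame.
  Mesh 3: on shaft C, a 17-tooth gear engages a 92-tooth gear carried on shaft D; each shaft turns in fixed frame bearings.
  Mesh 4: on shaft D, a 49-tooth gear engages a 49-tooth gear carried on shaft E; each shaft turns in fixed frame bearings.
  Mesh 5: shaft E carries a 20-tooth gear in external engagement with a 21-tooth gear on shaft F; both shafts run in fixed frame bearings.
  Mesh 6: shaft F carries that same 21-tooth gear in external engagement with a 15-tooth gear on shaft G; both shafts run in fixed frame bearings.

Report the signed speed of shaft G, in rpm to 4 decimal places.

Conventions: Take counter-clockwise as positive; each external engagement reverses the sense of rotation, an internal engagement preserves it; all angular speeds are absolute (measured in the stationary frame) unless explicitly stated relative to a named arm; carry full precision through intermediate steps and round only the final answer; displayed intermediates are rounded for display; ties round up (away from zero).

topology: fixed-axis compound train — 6 meshes, A→G
mesh 1 [68T→59T]: ω = 2252.0000×68/59 = 2595.5254 rpm, sense flips to −
mesh 2 [37T→90T]: ω = 2595.5254×37/90 = 1067.0493 rpm, sense flips to +
mesh 3 [17T→92T]: ω = 1067.0493×17/92 = 197.1722 rpm, sense flips to −
mesh 4 [49T→49T]: ω = 197.1722×49/49 = 197.1722 rpm, sense flips to +
mesh 5 [20T→21T]: ω = 197.1722×20/21 = 187.7830 rpm, sense flips to −
mesh 6 [21T→15T]: ω = 187.7830×21/15 = 262.8962 rpm, sense flips to +
signed output speed = +262.8962 rpm

+262.8962 rpm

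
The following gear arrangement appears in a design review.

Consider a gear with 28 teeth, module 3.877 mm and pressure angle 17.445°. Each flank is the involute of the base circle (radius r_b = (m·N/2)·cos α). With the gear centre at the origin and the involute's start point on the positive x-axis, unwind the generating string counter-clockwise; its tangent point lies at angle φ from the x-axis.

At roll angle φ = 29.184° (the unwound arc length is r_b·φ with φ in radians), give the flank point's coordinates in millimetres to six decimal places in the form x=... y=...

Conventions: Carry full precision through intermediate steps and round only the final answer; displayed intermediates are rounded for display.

single-mesh involute tooth geometry (28T wheel at module 3.877)
pitch radius r_p = m·N/2 = 3.877·28/2 = 54.278000
base radius r_b = r_p·cos α = 54.278000·cos 17.445° = 51.781493
roll angle φ = 29.184° = 0.50935689 rad
x = r_b·(cos φ + φ·sin φ) = 58.069256
y = r_b·(sin φ − φ·cos φ) = 2.222339

x=58.069256 y=2.222339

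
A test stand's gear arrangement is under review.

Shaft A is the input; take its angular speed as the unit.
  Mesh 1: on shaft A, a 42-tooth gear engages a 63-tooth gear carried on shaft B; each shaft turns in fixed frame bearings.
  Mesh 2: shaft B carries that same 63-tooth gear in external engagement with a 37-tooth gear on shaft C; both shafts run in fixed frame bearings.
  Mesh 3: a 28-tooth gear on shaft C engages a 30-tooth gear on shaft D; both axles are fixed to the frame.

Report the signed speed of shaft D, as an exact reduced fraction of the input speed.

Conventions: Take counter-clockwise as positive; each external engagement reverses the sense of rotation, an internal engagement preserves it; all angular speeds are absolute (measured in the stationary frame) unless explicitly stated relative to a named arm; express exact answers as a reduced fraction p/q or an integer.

-196/185

3-mesh fixed-axis compound train (all bearings frame-fixed)
mesh 1 [42T→63T]: |ω|/ω_in = 1×42/63 = 2/3, sense flips to −
mesh 2 [63T→37T]: |ω|/ω_in = (2/3)×63/37 = 42/37, sense flips to +
mesh 3 [28T→30T]: |ω|/ω_in = (42/37)×28/30 = 196/185, sense flips to −
signed output speed (× input speed) = -196/185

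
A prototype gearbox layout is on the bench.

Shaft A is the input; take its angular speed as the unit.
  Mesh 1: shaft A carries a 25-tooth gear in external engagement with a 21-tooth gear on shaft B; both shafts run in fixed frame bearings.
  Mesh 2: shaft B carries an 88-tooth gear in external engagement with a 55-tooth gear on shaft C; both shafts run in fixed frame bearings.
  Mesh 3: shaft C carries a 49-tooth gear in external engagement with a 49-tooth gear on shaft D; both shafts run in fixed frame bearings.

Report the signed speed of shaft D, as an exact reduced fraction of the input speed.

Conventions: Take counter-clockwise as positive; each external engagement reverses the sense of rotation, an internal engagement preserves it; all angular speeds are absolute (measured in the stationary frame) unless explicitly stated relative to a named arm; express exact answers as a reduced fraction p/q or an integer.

-40/21

3-mesh fixed-axis compound train (all bearings frame-fixed)
mesh 1 [25T→21T]: |ω|/ω_in = 1×25/21 = 25/21, sense flips to −
mesh 2 [88T→55T]: |ω|/ω_in = (25/21)×88/55 = 40/21, sense flips to +
mesh 3 [49T→49T]: |ω|/ω_in = (40/21)×49/49 = 40/21, sense flips to −
signed output speed (× input speed) = -40/21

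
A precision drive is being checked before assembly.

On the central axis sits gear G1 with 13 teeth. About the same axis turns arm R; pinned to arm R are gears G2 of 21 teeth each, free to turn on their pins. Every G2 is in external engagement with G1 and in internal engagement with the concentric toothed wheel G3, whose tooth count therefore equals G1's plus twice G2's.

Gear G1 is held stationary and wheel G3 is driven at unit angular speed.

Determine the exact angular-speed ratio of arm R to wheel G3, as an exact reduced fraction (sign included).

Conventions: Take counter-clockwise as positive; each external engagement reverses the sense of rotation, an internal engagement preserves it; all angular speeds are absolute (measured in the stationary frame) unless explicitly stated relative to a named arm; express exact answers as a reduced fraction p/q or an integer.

topology: planetary set — G1 13T / G2 21T / G3 55T, arm = carrier (Willis)
ring teeth: 13 + 2·21 = 55
13(ω_sun−ω_arm) = −55(ω_ring−ω_arm),  ω_sun = 0, ω_ring = 1
13(0−ω_arm) = −55(1−ω_arm)  ⇒  68·ω_arm = 55  ⇒  ω_arm = 55/68
ω_out/ω_in = 55/68

55/68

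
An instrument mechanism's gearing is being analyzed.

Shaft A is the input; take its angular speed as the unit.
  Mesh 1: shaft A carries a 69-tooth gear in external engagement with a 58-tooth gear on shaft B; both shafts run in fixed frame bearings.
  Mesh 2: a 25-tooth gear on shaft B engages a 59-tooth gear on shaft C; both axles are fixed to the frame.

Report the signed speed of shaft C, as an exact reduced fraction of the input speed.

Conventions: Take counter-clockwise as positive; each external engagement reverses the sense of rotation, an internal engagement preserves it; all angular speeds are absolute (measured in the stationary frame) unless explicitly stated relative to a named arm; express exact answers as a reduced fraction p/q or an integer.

1725/3422

2-mesh fixed-axis compound train (all bearings frame-fixed)
mesh 1 [69T→58T]: |ω|/ω_in = 1×69/58 = 69/58, sense flips to −
mesh 2 [25T→59T]: |ω|/ω_in = (69/58)×25/59 = 1725/3422, sense flips to +
signed output speed (× input speed) = 1725/3422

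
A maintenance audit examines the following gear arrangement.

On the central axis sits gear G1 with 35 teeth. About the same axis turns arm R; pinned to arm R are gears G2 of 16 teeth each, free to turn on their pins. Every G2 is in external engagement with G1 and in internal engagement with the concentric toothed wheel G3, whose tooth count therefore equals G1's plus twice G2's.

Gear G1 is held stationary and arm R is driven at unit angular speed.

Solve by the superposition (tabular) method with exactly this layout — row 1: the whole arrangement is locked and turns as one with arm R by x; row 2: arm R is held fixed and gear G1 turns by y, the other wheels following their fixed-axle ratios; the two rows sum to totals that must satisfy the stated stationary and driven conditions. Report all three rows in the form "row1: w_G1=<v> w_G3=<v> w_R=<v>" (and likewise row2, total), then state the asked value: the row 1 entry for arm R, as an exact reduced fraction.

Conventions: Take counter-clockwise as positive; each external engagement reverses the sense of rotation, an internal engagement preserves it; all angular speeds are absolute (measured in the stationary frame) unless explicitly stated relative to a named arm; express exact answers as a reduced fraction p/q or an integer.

row1: w_G1=1 w_G3=1 w_R=1
row2: w_G1=-1 w_G3=35/67 w_R=0
total: w_G1=0 w_G3=102/67 w_R=1
asked value: 1

topology: planetary set — G1 35T / G2 16T / G3 67T, arm = carrier (Willis)
row 1 (train locked, turned with arm): all members turn x
superposition row 2 [arm held]: sun y, ring −(35/67)·y, arm 0
boundary: total ω_sun = x + y = 0 and total ω_arm = x = 1  ⇒  y = -1, x = 1
row 2 ring = −(35/67)·(-1) = 35/67
totals (row 1 + row 2): sun 1 + (-1) = 0, ring 1 + 35/67 = 102/67, arm 1 + 0 = 1
asked cell (row1, arm) = 1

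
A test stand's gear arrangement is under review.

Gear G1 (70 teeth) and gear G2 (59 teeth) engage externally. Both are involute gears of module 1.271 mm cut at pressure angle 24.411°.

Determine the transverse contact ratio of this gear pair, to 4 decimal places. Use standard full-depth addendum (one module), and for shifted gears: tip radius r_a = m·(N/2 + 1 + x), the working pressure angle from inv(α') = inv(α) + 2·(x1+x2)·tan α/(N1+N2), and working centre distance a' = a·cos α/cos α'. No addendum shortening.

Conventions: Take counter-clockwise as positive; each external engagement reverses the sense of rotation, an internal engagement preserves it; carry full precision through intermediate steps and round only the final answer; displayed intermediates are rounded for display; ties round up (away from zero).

topology: single-mesh involute geometry — m = 1.271, 70T/59T pair
base radii: r_b1 = 40.508234, r_b2 = 34.142654
tip radii: r_a1 = 45.756000, r_a2 = 38.765500
no profile shift: α' = α, a' = a
action lengths: √(r_a1²−r_b1²) = 21.276619, √(r_a2²−r_b2²) = 18.358735
base pitch p_b = π·m·cos α = 3.636011
CR = (21.276619 + 18.358735 − 81.979500·sin 24.41100°)/3.636011 = 1.582759
contact ratio ≈ 1.5828

1.5828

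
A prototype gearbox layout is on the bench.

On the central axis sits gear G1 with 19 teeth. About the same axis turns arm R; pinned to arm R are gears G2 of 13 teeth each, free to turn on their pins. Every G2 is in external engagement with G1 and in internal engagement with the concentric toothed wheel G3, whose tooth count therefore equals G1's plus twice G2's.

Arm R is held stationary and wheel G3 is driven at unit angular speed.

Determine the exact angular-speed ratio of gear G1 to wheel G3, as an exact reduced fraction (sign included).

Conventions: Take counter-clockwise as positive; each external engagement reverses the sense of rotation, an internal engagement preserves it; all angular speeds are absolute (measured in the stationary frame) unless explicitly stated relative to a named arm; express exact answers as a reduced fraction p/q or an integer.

planetary set (19T centre, 13T on arm, 45T internal) — Willis relation
ring teeth: 19 + 2·13 = 45
19(ω_sun−ω_arm) = −45(ω_ring−ω_arm),  ω_arm = 0, ω_ring = 1
ω_sun = 0 − (45/19)(1−0) = -45/19
ω_out/ω_in = -45/19

-45/19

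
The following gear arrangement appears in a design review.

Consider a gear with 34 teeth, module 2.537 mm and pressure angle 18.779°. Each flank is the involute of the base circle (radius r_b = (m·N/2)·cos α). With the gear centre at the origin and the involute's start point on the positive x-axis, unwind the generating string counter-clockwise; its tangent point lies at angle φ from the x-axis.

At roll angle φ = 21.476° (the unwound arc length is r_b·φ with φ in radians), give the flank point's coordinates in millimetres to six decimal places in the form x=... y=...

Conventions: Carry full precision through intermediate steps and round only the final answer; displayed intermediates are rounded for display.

x=43.601590 y=0.706756

single-mesh involute tooth geometry (34T wheel at module 2.537)
pitch radius r_p = m·N/2 = 2.537·34/2 = 43.129000
base radius r_b = r_p·cos α = 43.129000·cos 18.779° = 40.833127
roll angle φ = 21.476° = 0.37482691 rad
x = r_b·(cos φ + φ·sin φ) = 43.601590
y = r_b·(sin φ − φ·cos φ) = 0.706756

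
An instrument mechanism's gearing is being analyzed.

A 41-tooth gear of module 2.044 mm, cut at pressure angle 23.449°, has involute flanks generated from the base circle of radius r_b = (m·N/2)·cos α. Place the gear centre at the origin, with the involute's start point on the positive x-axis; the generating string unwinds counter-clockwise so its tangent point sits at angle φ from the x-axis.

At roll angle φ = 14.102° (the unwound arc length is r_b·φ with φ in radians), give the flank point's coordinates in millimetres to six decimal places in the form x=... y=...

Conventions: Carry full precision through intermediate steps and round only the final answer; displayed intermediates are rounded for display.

x=39.588292 y=0.189898

single-mesh involute tooth geometry (41T wheel at module 2.044)
pitch radius r_p = m·N/2 = 2.044·41/2 = 41.902000
base radius r_b = r_p·cos α = 41.902000·cos 23.449° = 38.441508
roll angle φ = 14.102° = 0.24612633 rad
x = r_b·(cos φ + φ·sin φ) = 39.588292
y = r_b·(sin φ − φ·cos φ) = 0.189898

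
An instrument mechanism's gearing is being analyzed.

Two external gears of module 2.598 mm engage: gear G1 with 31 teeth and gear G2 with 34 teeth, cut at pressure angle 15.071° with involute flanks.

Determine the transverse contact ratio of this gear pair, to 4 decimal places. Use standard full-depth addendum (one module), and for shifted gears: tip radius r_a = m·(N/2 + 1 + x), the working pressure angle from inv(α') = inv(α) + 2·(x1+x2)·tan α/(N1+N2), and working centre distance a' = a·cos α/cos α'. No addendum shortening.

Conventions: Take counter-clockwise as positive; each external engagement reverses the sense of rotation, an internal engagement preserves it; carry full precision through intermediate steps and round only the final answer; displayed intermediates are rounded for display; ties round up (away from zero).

single-mesh involute tooth geometry (31T engaging 34T at module 2.598)
base radii: r_b1 = 38.883922, r_b2 = 42.646882
tip radii: r_a1 = 42.867000, r_a2 = 46.764000
no profile shift: α' = α, a' = a
action lengths: √(r_a1²−r_b1²) = 18.044952, √(r_a2²−r_b2²) = 19.186327
base pitch p_b = π·m·cos α = 7.881125
CR = (18.044952 + 19.186327 − 84.435000·sin 15.07100°)/7.881125 = 1.938409
contact ratio ≈ 1.9384

1.9384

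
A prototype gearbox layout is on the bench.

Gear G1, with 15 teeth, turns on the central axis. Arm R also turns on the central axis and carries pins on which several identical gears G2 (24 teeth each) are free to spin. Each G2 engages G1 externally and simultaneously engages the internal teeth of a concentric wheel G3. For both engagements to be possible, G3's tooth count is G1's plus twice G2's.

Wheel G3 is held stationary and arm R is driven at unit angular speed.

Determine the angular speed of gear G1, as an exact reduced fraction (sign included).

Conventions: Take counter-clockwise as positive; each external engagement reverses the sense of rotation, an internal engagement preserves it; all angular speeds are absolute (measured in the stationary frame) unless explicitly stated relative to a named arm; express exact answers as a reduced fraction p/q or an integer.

26/5

class = planetary set [G3 = 15+2·24 = 63; Willis about the carrier]
ring teeth: 15 + 2·24 = 63
15(ω_sun−ω_arm) = −63(ω_ring−ω_arm),  ω_ring = 0, ω_arm = 1
ω_sun = 1 − (63/15)(0−1) = 26/5
exact speed ratio = 26/5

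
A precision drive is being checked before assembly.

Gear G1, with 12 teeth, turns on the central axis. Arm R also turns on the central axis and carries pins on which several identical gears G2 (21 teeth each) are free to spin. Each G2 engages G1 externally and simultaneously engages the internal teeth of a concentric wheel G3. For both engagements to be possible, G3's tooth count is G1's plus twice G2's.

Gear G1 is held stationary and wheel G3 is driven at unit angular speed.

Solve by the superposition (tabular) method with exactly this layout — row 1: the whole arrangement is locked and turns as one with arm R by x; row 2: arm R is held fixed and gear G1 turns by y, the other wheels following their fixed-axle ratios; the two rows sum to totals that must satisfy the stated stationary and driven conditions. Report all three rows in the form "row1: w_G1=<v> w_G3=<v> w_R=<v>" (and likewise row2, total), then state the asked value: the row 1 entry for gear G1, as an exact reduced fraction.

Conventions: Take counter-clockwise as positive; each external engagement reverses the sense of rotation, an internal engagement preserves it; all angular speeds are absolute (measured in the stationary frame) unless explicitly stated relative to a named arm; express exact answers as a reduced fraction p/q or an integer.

topology: planetary set — G1 12T / G2 21T / G3 54T, arm = carrier (Willis)
row 1: whole set turns with the arm by x
row 2 (arm held, sun turns y): ω_ring = −(12/54)·y, ω_arm = 0
boundary: total ω_sun = x + y = 0 and total ω_ring = x − (12/54)·y = 1  ⇒  y = -9/11, x = 9/11
row 2 ring = −(12/54)·(-9/11) = 2/11
totals (row 1 + row 2): sun 9/11 + (-9/11) = 0, ring 9/11 + 2/11 = 1, arm 9/11 + 0 = 9/11
asked cell (row1, sun) = 9/11

row1: w_G1=9/11 w_G3=9/11 w_R=9/11
row2: w_G1=-9/11 w_G3=2/11 w_R=0
total: w_G1=0 w_G3=1 w_R=9/11
asked value: 9/11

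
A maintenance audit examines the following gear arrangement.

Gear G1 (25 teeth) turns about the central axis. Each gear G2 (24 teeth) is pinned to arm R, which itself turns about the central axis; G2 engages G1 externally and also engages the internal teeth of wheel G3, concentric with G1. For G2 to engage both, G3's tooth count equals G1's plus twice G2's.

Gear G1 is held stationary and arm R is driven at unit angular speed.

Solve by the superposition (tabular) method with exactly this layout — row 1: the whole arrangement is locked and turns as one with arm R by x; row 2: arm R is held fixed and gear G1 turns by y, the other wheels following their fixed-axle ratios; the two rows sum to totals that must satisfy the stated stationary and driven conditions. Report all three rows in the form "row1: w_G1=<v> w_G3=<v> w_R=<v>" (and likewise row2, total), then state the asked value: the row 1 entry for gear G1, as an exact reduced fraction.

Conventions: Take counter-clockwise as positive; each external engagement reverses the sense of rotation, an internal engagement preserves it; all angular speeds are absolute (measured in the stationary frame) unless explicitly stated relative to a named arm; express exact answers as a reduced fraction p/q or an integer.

row1: w_G1=1 w_G3=1 w_R=1
row2: w_G1=-1 w_G3=25/73 w_R=0
total: w_G1=0 w_G3=98/73 w_R=1
asked value: 1

planetary set (25T centre, 24T on arm, 73T internal) — Willis relation
row 1: whole set turns with the arm by x
superposition row 2 [arm held]: sun y, ring −(25/73)·y, arm 0
boundary: total ω_sun = x + y = 0 and total ω_arm = x = 1  ⇒  y = -1, x = 1
row 2 ring = −(25/73)·(-1) = 25/73
totals (row 1 + row 2): sun 1 + (-1) = 0, ring 1 + 25/73 = 98/73, arm 1 + 0 = 1
asked cell (row1, sun) = 1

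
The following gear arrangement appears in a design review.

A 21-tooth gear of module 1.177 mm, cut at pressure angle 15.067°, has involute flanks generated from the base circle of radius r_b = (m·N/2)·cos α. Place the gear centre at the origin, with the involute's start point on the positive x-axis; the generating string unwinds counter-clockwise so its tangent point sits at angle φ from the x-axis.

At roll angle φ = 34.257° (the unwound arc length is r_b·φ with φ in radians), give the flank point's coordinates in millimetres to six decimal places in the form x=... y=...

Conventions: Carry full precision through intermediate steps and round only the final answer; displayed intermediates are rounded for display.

single-mesh involute tooth geometry (21T wheel at module 1.177)
pitch radius r_p = m·N/2 = 1.177·21/2 = 12.358500
base radius r_b = r_p·cos α = 12.358500·cos 15.067° = 11.933646
roll angle φ = 34.257° = 0.59789744 rad
x = r_b·(cos φ + φ·sin φ) = 13.879797
y = r_b·(sin φ − φ·cos φ) = 0.820213

x=13.879797 y=0.820213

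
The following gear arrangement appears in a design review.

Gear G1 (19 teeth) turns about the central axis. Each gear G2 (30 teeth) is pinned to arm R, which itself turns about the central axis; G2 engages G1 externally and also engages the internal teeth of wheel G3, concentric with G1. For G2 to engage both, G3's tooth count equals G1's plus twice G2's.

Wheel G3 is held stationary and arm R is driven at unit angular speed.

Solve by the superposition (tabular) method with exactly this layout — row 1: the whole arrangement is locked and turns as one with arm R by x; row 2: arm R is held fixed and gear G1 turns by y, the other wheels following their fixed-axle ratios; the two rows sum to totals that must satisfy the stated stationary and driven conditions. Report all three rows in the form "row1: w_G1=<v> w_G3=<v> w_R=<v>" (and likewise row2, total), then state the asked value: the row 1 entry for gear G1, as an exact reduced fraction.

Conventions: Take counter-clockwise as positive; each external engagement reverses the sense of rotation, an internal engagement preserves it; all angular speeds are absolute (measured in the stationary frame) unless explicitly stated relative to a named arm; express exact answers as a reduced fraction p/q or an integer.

recognized (axles ride arm R): planetary set, 19/30/79 teeth
row 1: whole set turns with the arm by x
row 2 (arm held, sun turns y): ω_ring = −(19/79)·y, ω_arm = 0
boundary: total ω_ring = x − (19/79)·y = 0 and total ω_arm = x = 1  ⇒  y = 79/19, x = 1
row 2 ring = −(19/79)·79/19 = -1
totals (row 1 + row 2): sun 1 + 79/19 = 98/19, ring 1 + (-1) = 0, arm 1 + 0 = 1
asked cell (row1, sun) = 1

row1: w_G1=1 w_G3=1 w_R=1
row2: w_G1=79/19 w_G3=-1 w_R=0
total: w_G1=98/19 w_G3=0 w_R=1
asked value: 1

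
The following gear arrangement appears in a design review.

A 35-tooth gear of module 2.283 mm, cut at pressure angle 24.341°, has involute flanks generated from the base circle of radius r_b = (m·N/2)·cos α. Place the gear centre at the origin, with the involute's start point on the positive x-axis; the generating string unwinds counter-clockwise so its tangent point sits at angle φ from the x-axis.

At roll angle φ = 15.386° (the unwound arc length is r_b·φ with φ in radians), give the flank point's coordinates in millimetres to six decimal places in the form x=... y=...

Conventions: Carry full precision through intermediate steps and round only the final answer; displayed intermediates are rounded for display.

class = single-mesh tooth geometry [base-circle involute, m = 2.283, 35T]
pitch radius r_p = m·N/2 = 2.283·35/2 = 39.952500
base radius r_b = r_p·cos α = 39.952500·cos 24.341° = 36.401065
roll angle φ = 15.386° = 0.26853636 rad
x = r_b·(cos φ + φ·sin φ) = 37.689971
y = r_b·(sin φ − φ·cos φ) = 0.233274

x=37.689971 y=0.233274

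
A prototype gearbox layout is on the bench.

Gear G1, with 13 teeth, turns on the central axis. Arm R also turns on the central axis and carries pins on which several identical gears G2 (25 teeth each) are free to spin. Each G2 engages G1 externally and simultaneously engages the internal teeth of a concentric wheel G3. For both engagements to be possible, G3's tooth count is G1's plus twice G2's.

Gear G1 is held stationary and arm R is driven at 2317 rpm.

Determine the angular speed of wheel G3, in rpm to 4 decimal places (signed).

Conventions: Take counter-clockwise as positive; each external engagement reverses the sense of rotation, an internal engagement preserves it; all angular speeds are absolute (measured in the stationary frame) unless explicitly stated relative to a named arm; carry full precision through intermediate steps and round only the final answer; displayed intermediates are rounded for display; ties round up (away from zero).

+2795.1111 rpm

planetary set (13T centre, 25T on arm, 63T internal) — Willis relation
normalise by the input: solve with ω_arm = 1, then scale by 2317 rpm
ring teeth: 13 + 2·25 = 63
13(ω_sun−ω_arm) = −63(ω_ring−ω_arm),  ω_sun = 0, ω_arm = 1
ω_ring = 1 − (13/63)(0−1) = 76/63
scale: ω_ring = 76/63 × 2317 rpm = +2795.1111 rpm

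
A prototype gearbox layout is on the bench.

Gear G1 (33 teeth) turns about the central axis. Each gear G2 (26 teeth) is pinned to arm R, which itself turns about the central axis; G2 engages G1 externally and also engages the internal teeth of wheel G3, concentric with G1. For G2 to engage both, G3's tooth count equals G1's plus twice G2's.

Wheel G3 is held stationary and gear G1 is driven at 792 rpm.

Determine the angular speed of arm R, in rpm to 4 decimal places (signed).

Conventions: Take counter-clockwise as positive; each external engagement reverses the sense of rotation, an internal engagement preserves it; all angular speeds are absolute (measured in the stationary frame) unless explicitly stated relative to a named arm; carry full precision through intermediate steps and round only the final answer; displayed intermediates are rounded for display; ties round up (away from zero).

topology: planetary set — G1 33T / G2 26T / G3 85T, arm = carrier (Willis)
normalise by the input: solve with ω_sun = 1, then scale by 792 rpm
ring teeth: 33 + 2·26 = 85
33(ω_sun−ω_arm) = −85(ω_ring−ω_arm),  ω_ring = 0, ω_sun = 1
33(1−ω_arm) = −85(0−ω_arm)  ⇒  118·ω_arm = 33  ⇒  ω_arm = 33/118
scale: ω_arm = 33/118 × 792 rpm = +221.4915 rpm

+221.4915 rpm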